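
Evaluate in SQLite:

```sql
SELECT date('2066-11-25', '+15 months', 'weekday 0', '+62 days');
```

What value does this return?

2068-04-28

Adding +15 months to 2066-11-25 gives 2068-02-25.
`weekday 0` advances to the next Sunday; 2068-02-25 is a Saturday, so it moves forward to 2068-02-26.
Applying '+62 days' to 2068-02-26: counting 62 days forward gives 2068-04-28.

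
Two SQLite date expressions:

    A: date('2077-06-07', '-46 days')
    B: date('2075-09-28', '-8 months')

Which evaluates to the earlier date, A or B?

B

A = 2077-04-22.
B = 2075-01-28.
B is earlier.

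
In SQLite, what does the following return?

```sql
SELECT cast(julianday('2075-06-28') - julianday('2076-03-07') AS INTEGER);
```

2 days remain in June 2075 after the 28th (30 − 28).
Full months from July 2075 through February 2076 contribute their day counts.
Then 7 days into March 2076.
Total: 2 + 31 + 31 + 30 + 31 + 30 + 31 + 31 + 29 + 7 = 253.
The subtraction is earlier − later, so the result is −253 → -253.

-253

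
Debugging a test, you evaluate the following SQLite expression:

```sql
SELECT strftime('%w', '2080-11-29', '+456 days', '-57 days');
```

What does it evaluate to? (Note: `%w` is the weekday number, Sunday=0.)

First apply '+456 days', '-57 days': 2080-11-29 → 2082-01-02.
2082-01-02 is a Friday; with Sunday=0 that is 5.

5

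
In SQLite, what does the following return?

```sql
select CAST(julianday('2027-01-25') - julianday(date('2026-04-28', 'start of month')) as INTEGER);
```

`start of month` rewinds 2026-04-28 to 2026-04-01.
29 days remain in April 2026 after the 1st (30 − 1).
Full months from May 2026 through December 2026 contribute their day counts.
Then 25 days into January 2027.
Total: 29 + 31 + 30 + 31 + 31 + 30 + 31 + 30 + 31 + 25 = 299.

299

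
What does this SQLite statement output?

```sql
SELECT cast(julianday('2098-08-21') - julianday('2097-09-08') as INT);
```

347

22 days remain in September 2097 after the 8th (30 − 8).
Full months from October 2097 through July 2098 contribute their day counts.
Then 21 days into August 2098.
Total: 22 + 31 + 30 + 31 + 31 + 28 + 31 + 30 + 31 + 30 + 31 + 21 = 347.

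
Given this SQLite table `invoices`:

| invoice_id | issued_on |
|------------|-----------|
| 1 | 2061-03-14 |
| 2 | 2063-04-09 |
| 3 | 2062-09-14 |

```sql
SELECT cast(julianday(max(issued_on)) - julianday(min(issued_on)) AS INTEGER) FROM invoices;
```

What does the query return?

756

MIN = 2061-03-14, MAX = 2063-04-09.
17 days remain in March 2061 after the 14th (31 − 14).
Full months from April 2061 through March 2063 contribute their day counts.
Then 9 days into April 2063.
Total: 17 + 30 + 31 + 30 + 31 + 31 + 30 + 31 + 30 + 31 + 31 + 28 + 31 + 30 + 31 + 30 + 31 + 31 + 30 + 31 + 30 + 31 + 31 + 28 + 31 + 9 = 756.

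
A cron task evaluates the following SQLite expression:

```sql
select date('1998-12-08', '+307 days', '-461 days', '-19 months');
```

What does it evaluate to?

Applying '+307 days' to 1998-12-08: counting 307 days forward gives 1999-10-11.
Applying '-461 days' to 1999-10-11: counting 461 days back gives 1998-07-07.
Adding -19 months to 1998-07-07 gives 1996-12-07.

1996-12-07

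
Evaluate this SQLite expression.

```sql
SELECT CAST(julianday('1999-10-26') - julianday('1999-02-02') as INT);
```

266

26 days remain in February 1999 after the 2nd (28 − 2).
Full months from March 1999 through September 1999 contribute their day counts.
Then 26 days into October 1999.
Total: 26 + 31 + 30 + 31 + 30 + 31 + 31 + 30 + 26 = 266.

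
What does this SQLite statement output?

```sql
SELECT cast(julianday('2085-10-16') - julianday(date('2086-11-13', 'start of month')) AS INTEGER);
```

-381

`start of month` rewinds 2086-11-13 to 2086-11-01.
15 days remain in October 2085 after the 16th (31 − 16).
Full months from November 2085 through October 2086 contribute their day counts.
Then 1 day into November 2086.
Total: 15 + 30 + 31 + 31 + 28 + 31 + 30 + 31 + 30 + 31 + 31 + 30 + 31 + 1 = 381.
The subtraction is earlier − later, so the result is −381 → -381.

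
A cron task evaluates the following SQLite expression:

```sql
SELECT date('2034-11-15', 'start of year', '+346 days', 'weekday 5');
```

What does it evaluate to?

2034-12-15

`start of year` rewinds 2034-11-15 to 2034-01-01.
Applying '+346 days' to 2034-01-01: counting 346 days forward gives 2034-12-13.
`weekday 5` advances to the next Friday; 2034-12-13 is a Wednesday, so it moves forward to 2034-12-15.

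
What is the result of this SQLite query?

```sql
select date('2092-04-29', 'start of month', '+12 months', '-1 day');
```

`start of month` rewinds 2092-04-29 to 2092-04-01.
Adding +12 months to 2092-04-01 gives 2093-04-01.
Going back 1 day from 2093-04-01 reaches 2093-03-31 (last day of March, 31 days).

2093-03-31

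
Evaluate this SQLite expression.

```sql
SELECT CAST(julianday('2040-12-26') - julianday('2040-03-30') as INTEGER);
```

1 day remains in March 2040 after the 30th (31 − 30).
Full months from April 2040 through November 2040 contribute their day counts.
Then 26 days into December 2040.
Total: 1 + 30 + 31 + 30 + 31 + 31 + 30 + 31 + 30 + 26 = 271.

271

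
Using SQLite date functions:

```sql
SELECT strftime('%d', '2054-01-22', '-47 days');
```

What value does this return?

First apply '-47 days': 2054-01-22 → 2053-12-06.
`%d` extracts the 2-digit day of month: 06.

06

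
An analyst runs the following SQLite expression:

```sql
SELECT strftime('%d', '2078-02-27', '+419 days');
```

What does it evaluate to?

First apply '+419 days': 2078-02-27 → 2079-04-22.
`%d` extracts the 2-digit day of month: 22.

22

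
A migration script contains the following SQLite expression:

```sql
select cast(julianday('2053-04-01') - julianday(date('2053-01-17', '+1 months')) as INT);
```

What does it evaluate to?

Adding +1 month to 2053-01-17 gives 2053-02-17.
11 days remain in February 2053 after the 17th (28 − 17).
March 2053: 31 days.
Then 1 day into April 2053.
Total: 11 + 31 + 1 = 43.

43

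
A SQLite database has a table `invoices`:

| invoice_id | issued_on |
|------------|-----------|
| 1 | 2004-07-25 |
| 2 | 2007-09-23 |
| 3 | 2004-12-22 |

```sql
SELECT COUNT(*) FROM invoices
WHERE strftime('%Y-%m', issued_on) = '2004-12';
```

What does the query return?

Rows with year-month 2004-12: 2004-12-22 → 1.

1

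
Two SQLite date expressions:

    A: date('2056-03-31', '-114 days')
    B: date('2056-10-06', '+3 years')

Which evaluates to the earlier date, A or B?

A

A = 2055-12-08.
B = 2059-10-06.
A is earlier.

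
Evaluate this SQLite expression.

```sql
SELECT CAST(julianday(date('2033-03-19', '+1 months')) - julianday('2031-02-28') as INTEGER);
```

781

Adding +1 month to 2033-03-19 gives 2033-04-19.
0 days remain in February 2031 after the 28th (28 − 28).
Full months from March 2031 through March 2033 contribute their day counts.
Then 19 days into April 2033.
Total: 0 + 31 + 30 + 31 + 30 + 31 + 31 + 30 + 31 + 30 + 31 + 31 + 29 + 31 + 30 + 31 + 30 + 31 + 31 + 30 + 31 + 30 + 31 + 31 + 28 + 31 + 19 = 781.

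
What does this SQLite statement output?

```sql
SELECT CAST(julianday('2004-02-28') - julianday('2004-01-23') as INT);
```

8 days remain in January 2004 after the 23rd (31 − 23).
Then 28 days into February 2004.
Total: 8 + 28 = 36.

36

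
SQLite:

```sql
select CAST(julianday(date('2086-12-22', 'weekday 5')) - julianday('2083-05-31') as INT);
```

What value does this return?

`weekday 5` advances to the next Friday; 2086-12-22 is a Sunday, so it moves forward to 2086-12-27.
0 days remain in May 2083 after the 31st (31 − 31).
Full months from June 2083 through November 2086 contribute their day counts.
Then 27 days into December 2086.
Total: 0 + 30 + 31 + 31 + 30 + 31 + 30 + 31 + 31 + 29 + 31 + 30 + 31 + 30 + 31 + 31 + 30 + 31 + 30 + 31 + 31 + 28 + 31 + 30 + 31 + 30 + 31 + 31 + 30 + 31 + 30 + 31 + 31 + 28 + 31 + 30 + 31 + 30 + 31 + 31 + 30 + 31 + 30 + 27 = 1306.

1306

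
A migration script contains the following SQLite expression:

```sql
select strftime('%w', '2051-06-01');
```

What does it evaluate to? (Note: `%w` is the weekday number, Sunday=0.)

2051-06-01 is a Thursday; with Sunday=0 that is 4.

4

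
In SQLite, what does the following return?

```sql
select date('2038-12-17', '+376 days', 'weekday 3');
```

2039-12-28

Applying '+376 days' to 2038-12-17: counting 376 days forward gives 2039-12-28.
`weekday 3` advances to the next Wednesday; 2039-12-28 is already a Wednesday, so it stays at 2039-12-28.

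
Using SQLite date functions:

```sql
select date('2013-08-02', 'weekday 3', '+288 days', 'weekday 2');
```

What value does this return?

2014-05-27

`weekday 3` advances to the next Wednesday; 2013-08-02 is a Friday, so it moves forward to 2013-08-07.
Applying '+288 days' to 2013-08-07: counting 288 days forward gives 2014-05-22.
`weekday 2` advances to the next Tuesday; 2014-05-22 is a Thursday, so it moves forward to 2014-05-27.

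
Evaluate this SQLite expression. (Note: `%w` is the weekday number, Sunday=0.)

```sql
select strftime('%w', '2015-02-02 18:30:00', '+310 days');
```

3

First apply '+310 days': 2015-02-02 18:30:00 → 2015-12-09 18:30:00.
2015-12-09 is a Wednesday; with Sunday=0 that is 3.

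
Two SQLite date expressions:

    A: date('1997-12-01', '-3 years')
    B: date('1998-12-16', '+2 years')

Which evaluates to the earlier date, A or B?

A

A = 1994-12-01.
B = 2000-12-16.
A is earlier.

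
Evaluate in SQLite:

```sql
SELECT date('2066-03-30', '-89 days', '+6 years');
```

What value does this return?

2071-12-31

Applying '-89 days' to 2066-03-30: counting 89 days back gives 2065-12-31.
Adding +6 years to 2065-12-31 gives 2071-12-31.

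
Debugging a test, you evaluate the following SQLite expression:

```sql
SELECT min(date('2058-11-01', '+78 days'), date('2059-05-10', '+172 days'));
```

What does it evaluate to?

date('2058-11-01', '+78 days') → 2059-01-18.
date('2059-05-10', '+172 days') → 2059-10-29.
Earlier of the two is 2059-01-18.

2059-01-18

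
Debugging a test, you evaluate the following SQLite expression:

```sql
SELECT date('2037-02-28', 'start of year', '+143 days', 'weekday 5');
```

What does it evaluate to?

`start of year` rewinds 2037-02-28 to 2037-01-01.
Applying '+143 days' to 2037-01-01: counting 143 days forward gives 2037-05-24.
`weekday 5` advances to the next Friday; 2037-05-24 is a Sunday, so it moves forward to 2037-05-29.

2037-05-29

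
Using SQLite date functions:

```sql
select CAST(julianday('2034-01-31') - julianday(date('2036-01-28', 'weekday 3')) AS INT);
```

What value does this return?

-729

`weekday 3` advances to the next Wednesday; 2036-01-28 is a Monday, so it moves forward to 2036-01-30.
0 days remain in January 2034 after the 31st (31 − 31).
Full months from February 2034 through December 2035 contribute their day counts.
Then 30 days into January 2036.
Total: 0 + 28 + 31 + 30 + 31 + 30 + 31 + 31 + 30 + 31 + 30 + 31 + 31 + 28 + 31 + 30 + 31 + 30 + 31 + 31 + 30 + 31 + 30 + 31 + 30 = 729.
The subtraction is earlier − later, so the result is −729 → -729.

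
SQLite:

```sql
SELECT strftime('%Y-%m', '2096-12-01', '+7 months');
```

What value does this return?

2097-07

First apply '+7 months': 2096-12-01 → 2097-07-01.
`%Y-%m` extracts the year-month: 2097-07.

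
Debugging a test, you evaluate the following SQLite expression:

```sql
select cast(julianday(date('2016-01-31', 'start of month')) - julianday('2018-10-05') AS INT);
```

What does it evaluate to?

-1008

`start of month` rewinds 2016-01-31 to 2016-01-01.
30 days remain in January 2016 after the 1st (31 − 1).
Full months from February 2016 through September 2018 contribute their day counts.
Then 5 days into October 2018.
Total: 30 + 29 + 31 + 30 + 31 + 30 + 31 + 31 + 30 + 31 + 30 + 31 + 31 + 28 + 31 + 30 + 31 + 30 + 31 + 31 + 30 + 31 + 30 + 31 + 31 + 28 + 31 + 30 + 31 + 30 + 31 + 31 + 30 + 5 = 1008.
The subtraction is earlier − later, so the result is −1008 → -1008.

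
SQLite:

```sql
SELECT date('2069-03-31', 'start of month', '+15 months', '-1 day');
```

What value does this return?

`start of month` rewinds 2069-03-31 to 2069-03-01.
Adding +15 months to 2069-03-01 gives 2070-06-01.
Going back 1 day from 2070-06-01 reaches 2070-05-31 (last day of May, 31 days).

2070-05-31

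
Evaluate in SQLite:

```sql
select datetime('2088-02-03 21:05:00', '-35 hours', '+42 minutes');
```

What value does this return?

2088-02-02 10:47:00

-35 hours from 2088-02-03 21:05:00 is 2088-02-02 10:05:00 (crosses midnight).
+42 minutes from 2088-02-02 10:05:00 is 2088-02-02 10:47:00.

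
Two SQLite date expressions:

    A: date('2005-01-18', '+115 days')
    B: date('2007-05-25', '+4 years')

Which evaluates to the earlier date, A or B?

A = 2005-05-13.
B = 2011-05-25.
A is earlier.

A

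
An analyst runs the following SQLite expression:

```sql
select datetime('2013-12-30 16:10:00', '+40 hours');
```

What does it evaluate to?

2014-01-01 08:10:00

+40 hours from 2013-12-30 16:10:00 is 2014-01-01 08:10:00 (crosses midnight).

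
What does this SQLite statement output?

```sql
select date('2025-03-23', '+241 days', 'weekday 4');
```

2025-11-20

Applying '+241 days' to 2025-03-23: counting 241 days forward gives 2025-11-19.
`weekday 4` advances to the next Thursday; 2025-11-19 is a Wednesday, so it moves forward to 2025-11-20.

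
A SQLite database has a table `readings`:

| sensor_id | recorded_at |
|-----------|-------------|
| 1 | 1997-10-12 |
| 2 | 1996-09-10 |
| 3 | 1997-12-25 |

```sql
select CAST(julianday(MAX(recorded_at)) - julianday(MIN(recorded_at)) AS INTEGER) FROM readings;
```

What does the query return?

471

MIN = 1996-09-10, MAX = 1997-12-25.
20 days remain in September 1996 after the 10th (30 − 10).
Full months from October 1996 through November 1997 contribute their day counts.
Then 25 days into December 1997.
Total: 20 + 31 + 30 + 31 + 31 + 28 + 31 + 30 + 31 + 30 + 31 + 31 + 30 + 31 + 30 + 25 = 471.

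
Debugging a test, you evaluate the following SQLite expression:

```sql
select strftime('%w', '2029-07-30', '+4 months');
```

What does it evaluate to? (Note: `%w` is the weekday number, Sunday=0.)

5

First apply '+4 months': 2029-07-30 → 2029-11-30.
2029-11-30 is a Friday; with Sunday=0 that is 5.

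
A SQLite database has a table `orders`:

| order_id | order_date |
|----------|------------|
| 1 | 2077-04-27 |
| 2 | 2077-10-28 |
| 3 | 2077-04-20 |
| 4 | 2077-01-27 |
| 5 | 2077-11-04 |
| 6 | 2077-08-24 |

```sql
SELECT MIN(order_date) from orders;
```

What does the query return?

MIN over {2077-01-27, 2077-04-20, 2077-04-27, 2077-08-24, 2077-10-28, 2077-11-04}.

2077-01-27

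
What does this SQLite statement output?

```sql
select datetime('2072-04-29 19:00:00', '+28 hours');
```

+28 hours from 2072-04-29 19:00:00 is 2072-04-30 23:00:00 (crosses midnight).

2072-04-30 23:00:00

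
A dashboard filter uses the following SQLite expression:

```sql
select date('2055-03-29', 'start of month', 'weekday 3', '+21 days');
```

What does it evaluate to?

`start of month` rewinds 2055-03-29 to 2055-03-01.
`weekday 3` advances to the next Wednesday; 2055-03-01 is a Monday, so it moves forward to 2055-03-03.
Advancing 21 more days within March lands on 2055-03-24.

2055-03-24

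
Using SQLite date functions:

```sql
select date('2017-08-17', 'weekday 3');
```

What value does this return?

2017-08-23

`weekday 3` advances to the next Wednesday; 2017-08-17 is a Thursday, so it moves forward to 2017-08-23.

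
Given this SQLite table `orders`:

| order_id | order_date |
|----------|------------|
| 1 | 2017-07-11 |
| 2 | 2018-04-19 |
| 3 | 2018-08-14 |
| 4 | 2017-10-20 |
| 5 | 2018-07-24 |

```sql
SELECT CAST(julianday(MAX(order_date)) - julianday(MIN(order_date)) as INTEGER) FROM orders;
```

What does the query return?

399

MIN = 2017-07-11, MAX = 2018-08-14.
20 days remain in July 2017 after the 11th (31 − 11).
Full months from August 2017 through July 2018 contribute their day counts.
Then 14 days into August 2018.
Total: 20 + 31 + 30 + 31 + 30 + 31 + 31 + 28 + 31 + 30 + 31 + 30 + 31 + 14 = 399.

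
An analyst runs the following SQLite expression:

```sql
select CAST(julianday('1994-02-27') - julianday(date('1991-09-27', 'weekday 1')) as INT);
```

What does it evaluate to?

`weekday 1` advances to the next Monday; 1991-09-27 is a Friday, so it moves forward to 1991-09-30.
0 days remain in September 1991 after the 30th (30 − 30).
Full months from October 1991 through January 1994 contribute their day counts.
Then 27 days into February 1994.
Total: 0 + 31 + 30 + 31 + 31 + 29 + 31 + 30 + 31 + 30 + 31 + 31 + 30 + 31 + 30 + 31 + 31 + 28 + 31 + 30 + 31 + 30 + 31 + 31 + 30 + 31 + 30 + 31 + 31 + 27 = 881.

881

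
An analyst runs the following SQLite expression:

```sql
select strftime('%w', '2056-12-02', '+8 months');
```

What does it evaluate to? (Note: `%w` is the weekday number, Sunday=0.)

First apply '+8 months': 2056-12-02 → 2057-08-02.
2057-08-02 is a Thursday; with Sunday=0 that is 4.

4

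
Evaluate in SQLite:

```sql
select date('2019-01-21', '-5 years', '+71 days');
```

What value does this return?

Adding -5 years to 2019-01-21 gives 2014-01-21.
Applying '+71 days' to 2014-01-21: counting 71 days forward gives 2014-04-02.

2014-04-02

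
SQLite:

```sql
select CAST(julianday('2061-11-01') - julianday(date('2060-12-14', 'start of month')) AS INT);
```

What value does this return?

`start of month` rewinds 2060-12-14 to 2060-12-01.
30 days remain in December 2060 after the 1st (31 − 1).
Full months from January 2061 through October 2061 contribute their day counts.
Then 1 day into November 2061.
Total: 30 + 31 + 28 + 31 + 30 + 31 + 30 + 31 + 31 + 30 + 31 + 1 = 335.

335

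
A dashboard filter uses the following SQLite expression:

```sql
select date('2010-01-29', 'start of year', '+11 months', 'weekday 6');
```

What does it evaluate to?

`start of year` rewinds 2010-01-29 to 2010-01-01.
Adding +11 months to 2010-01-01 gives 2010-12-01.
`weekday 6` advances to the next Saturday; 2010-12-01 is a Wednesday, so it moves forward to 2010-12-04.

2010-12-04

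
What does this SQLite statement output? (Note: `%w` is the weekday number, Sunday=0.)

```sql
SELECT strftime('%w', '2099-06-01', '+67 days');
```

5

First apply '+67 days': 2099-06-01 → 2099-08-07.
2099-08-07 is a Friday; with Sunday=0 that is 5.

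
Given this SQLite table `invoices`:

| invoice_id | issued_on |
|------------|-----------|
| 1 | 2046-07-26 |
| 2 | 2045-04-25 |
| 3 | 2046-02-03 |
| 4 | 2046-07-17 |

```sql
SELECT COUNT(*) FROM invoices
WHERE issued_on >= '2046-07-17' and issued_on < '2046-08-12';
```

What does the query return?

Rows in [2046-07-17, 2046-08-12): 2046-07-26, 2046-07-17 → 2 rows.

2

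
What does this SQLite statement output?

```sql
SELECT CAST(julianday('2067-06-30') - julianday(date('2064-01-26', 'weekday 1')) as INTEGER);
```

`weekday 1` advances to the next Monday; 2064-01-26 is a Saturday, so it moves forward to 2064-01-28.
3 days remain in January 2064 after the 28th (31 − 28).
Full months from February 2064 through May 2067 contribute their day counts.
Then 30 days into June 2067.
Total: 3 + 29 + 31 + 30 + 31 + 30 + 31 + 31 + 30 + 31 + 30 + 31 + 31 + 28 + 31 + 30 + 31 + 30 + 31 + 31 + 30 + 31 + 30 + 31 + 31 + 28 + 31 + 30 + 31 + 30 + 31 + 31 + 30 + 31 + 30 + 31 + 31 + 28 + 31 + 30 + 31 + 30 = 1249.

1249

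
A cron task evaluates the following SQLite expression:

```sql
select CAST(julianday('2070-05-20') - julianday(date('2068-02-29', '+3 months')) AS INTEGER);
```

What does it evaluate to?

721

Adding +3 months to 2068-02-29 gives 2068-05-29.
2 days remain in May 2068 after the 29th (31 − 29).
Full months from June 2068 through April 2070 contribute their day counts.
Then 20 days into May 2070.
Total: 2 + 30 + 31 + 31 + 30 + 31 + 30 + 31 + 31 + 28 + 31 + 30 + 31 + 30 + 31 + 31 + 30 + 31 + 30 + 31 + 31 + 28 + 31 + 30 + 20 = 721.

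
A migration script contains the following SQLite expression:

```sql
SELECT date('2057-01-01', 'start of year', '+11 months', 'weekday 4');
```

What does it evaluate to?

`start of year` rewinds 2057-01-01 to 2057-01-01.
Adding +11 months to 2057-01-01 gives 2057-12-01.
`weekday 4` advances to the next Thursday; 2057-12-01 is a Saturday, so it moves forward to 2057-12-06.

2057-12-06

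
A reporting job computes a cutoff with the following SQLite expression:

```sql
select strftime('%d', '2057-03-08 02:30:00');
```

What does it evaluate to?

`%d` extracts the 2-digit day of month: 08.

08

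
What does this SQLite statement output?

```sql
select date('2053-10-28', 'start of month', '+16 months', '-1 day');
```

2055-01-31

`start of month` rewinds 2053-10-28 to 2053-10-01.
Adding +16 months to 2053-10-01 gives 2055-02-01.
Going back 1 day from 2055-02-01 reaches 2055-01-31 (last day of January, 31 days).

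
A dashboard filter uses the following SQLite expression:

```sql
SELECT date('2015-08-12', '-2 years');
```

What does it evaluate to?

Adding -2 years to 2015-08-12 gives 2013-08-12.

2013-08-12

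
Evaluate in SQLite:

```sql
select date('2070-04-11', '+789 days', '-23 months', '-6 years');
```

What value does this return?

Applying '+789 days' to 2070-04-11: counting 789 days forward gives 2072-06-08.
Adding -23 months to 2072-06-08 gives 2070-07-08.
Adding -6 years to 2070-07-08 gives 2064-07-08.

2064-07-08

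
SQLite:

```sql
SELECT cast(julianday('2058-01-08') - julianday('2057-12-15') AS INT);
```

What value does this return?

16 days remain in December 2057 after the 15th (31 − 15).
Then 8 days into January 2058.
Total: 16 + 8 = 24.

24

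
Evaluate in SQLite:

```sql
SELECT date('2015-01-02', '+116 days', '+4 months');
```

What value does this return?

2015-08-28

Applying '+116 days' to 2015-01-02: counting 116 days forward gives 2015-04-28.
Adding +4 months to 2015-04-28 gives 2015-08-28.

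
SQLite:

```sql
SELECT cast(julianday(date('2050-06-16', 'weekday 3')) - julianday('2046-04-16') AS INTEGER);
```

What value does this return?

1528

`weekday 3` advances to the next Wednesday; 2050-06-16 is a Thursday, so it moves forward to 2050-06-22.
14 days remain in April 2046 after the 16th (30 − 16).
Full months from May 2046 through May 2050 contribute their day counts.
Then 22 days into June 2050.
Total: 14 + 31 + 30 + 31 + 31 + 30 + 31 + 30 + 31 + 31 + 28 + 31 + 30 + 31 + 30 + 31 + 31 + 30 + 31 + 30 + 31 + 31 + 29 + 31 + 30 + 31 + 30 + 31 + 31 + 30 + 31 + 30 + 31 + 31 + 28 + 31 + 30 + 31 + 30 + 31 + 31 + 30 + 31 + 30 + 31 + 31 + 28 + 31 + 30 + 31 + 22 = 1528.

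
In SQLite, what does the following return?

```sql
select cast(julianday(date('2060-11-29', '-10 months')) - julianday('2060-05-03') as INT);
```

-95

Adding -10 months to 2060-11-29 gives 2060-01-29.
2 days remain in January 2060 after the 29th (31 − 29).
February 2060: 29 days (leap year).
March 2060: 31 days.
April 2060: 30 days.
Then 3 days into May 2060.
Total: 2 + 29 + 31 + 30 + 3 = 95.
The subtraction is earlier − later, so the result is −95 → -95.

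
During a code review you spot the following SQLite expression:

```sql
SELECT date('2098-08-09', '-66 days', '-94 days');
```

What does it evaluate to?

2098-03-02

Applying '-66 days' to 2098-08-09: counting 66 days back gives 2098-06-04.
Applying '-94 days' to 2098-06-04: counting 94 days back gives 2098-03-02.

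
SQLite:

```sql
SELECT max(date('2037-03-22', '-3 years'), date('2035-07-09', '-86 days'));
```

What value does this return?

date('2037-03-22', '-3 years') → 2034-03-22.
date('2035-07-09', '-86 days') → 2035-04-14.
Later of the two is 2035-04-14.

2035-04-14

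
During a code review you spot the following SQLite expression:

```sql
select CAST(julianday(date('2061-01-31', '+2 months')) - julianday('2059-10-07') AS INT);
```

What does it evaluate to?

541

Adding +2 months to 2061-01-31 gives 2061-03-31.
24 days remain in October 2059 after the 7th (31 − 7).
Full months from November 2059 through February 2061 contribute their day counts.
Then 31 days into March 2061.
Total: 24 + 30 + 31 + 31 + 29 + 31 + 30 + 31 + 30 + 31 + 31 + 30 + 31 + 30 + 31 + 31 + 28 + 31 = 541.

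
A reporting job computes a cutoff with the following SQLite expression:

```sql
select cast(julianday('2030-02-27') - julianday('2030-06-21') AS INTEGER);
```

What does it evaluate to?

-114

1 day remains in February 2030 after the 27th (28 − 27).
March 2030: 31 days.
April 2030: 30 days.
May 2030: 31 days.
Then 21 days into June 2030.
Total: 1 + 31 + 30 + 31 + 21 = 114.
The subtraction is earlier − later, so the result is −114 → -114.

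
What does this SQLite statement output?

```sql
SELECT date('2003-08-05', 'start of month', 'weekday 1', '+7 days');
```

2003-08-11

`start of month` rewinds 2003-08-05 to 2003-08-01.
`weekday 1` advances to the next Monday; 2003-08-01 is a Friday, so it moves forward to 2003-08-04.
Advancing 7 more days within August lands on 2003-08-11.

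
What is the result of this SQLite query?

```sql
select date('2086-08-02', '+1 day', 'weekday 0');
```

Advancing 1 more day within August lands on 2086-08-03.
`weekday 0` advances to the next Sunday; 2086-08-03 is a Saturday, so it moves forward to 2086-08-04.

2086-08-04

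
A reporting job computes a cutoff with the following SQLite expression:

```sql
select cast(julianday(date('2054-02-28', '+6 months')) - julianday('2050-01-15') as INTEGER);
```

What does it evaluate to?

1686

Adding +6 months to 2054-02-28 gives 2054-08-28.
16 days remain in January 2050 after the 15th (31 − 15).
Full months from February 2050 through July 2054 contribute their day counts.
Then 28 days into August 2054.
Total: 16 + 28 + 31 + 30 + 31 + 30 + 31 + 31 + 30 + 31 + 30 + 31 + 31 + 28 + 31 + 30 + 31 + 30 + 31 + 31 + 30 + 31 + 30 + 31 + 31 + 29 + 31 + 30 + 31 + 30 + 31 + 31 + 30 + 31 + 30 + 31 + 31 + 28 + 31 + 30 + 31 + 30 + 31 + 31 + 30 + 31 + 30 + 31 + 31 + 28 + 31 + 30 + 31 + 30 + 31 + 28 = 1686.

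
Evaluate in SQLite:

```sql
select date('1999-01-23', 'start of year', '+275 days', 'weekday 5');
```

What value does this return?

`start of year` rewinds 1999-01-23 to 1999-01-01.
Applying '+275 days' to 1999-01-01: counting 275 days forward gives 1999-10-03.
`weekday 5` advances to the next Friday; 1999-10-03 is a Sunday, so it moves forward to 1999-10-08.

1999-10-08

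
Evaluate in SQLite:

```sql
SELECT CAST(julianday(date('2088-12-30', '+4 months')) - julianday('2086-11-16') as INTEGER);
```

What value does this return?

896

Adding +4 months to 2088-12-30 gives 2089-04-30.
14 days remain in November 2086 after the 16th (30 − 16).
Full months from December 2086 through March 2089 contribute their day counts.
Then 30 days into April 2089.
Total: 14 + 31 + 31 + 28 + 31 + 30 + 31 + 30 + 31 + 31 + 30 + 31 + 30 + 31 + 31 + 29 + 31 + 30 + 31 + 30 + 31 + 31 + 30 + 31 + 30 + 31 + 31 + 28 + 31 + 30 = 896.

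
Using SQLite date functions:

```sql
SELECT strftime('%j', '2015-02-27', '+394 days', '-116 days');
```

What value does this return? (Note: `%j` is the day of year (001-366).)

336

First apply '+394 days', '-116 days': 2015-02-27 → 2015-12-02.
Day-of-year for 2015-12-02: days since 2015-01-01 inclusive = 336, zero-padded to 336.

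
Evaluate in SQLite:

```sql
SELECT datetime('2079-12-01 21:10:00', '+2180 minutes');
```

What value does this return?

2079-12-03 09:30:00

2180 minutes = 36h 20m; +2180 minutes from 2079-12-01 21:10:00 is 2079-12-03 09:30:00 (crosses midnight).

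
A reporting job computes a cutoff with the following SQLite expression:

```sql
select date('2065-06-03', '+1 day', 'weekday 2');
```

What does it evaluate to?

Advancing 1 more day within June lands on 2065-06-04.
`weekday 2` advances to the next Tuesday; 2065-06-04 is a Thursday, so it moves forward to 2065-06-09.

2065-06-09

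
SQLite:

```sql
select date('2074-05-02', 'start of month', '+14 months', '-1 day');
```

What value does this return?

2075-06-30

`start of month` rewinds 2074-05-02 to 2074-05-01.
Adding +14 months to 2074-05-01 gives 2075-07-01.
Going back 1 day from 2075-07-01 reaches 2075-06-30 (last day of June, 30 days).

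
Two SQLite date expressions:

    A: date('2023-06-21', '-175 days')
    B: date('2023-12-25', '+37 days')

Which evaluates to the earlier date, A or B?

A

A = 2022-12-28.
B = 2024-01-31.
A is earlier.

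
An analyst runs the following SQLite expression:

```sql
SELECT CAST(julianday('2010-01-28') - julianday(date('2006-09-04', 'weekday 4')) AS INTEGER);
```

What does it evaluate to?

1239

`weekday 4` advances to the next Thursday; 2006-09-04 is a Monday, so it moves forward to 2006-09-07.
23 days remain in September 2006 after the 7th (30 − 7).
Full months from October 2006 through December 2009 contribute their day counts.
Then 28 days into January 2010.
Total: 23 + 31 + 30 + 31 + 31 + 28 + 31 + 30 + 31 + 30 + 31 + 31 + 30 + 31 + 30 + 31 + 31 + 29 + 31 + 30 + 31 + 30 + 31 + 31 + 30 + 31 + 30 + 31 + 31 + 28 + 31 + 30 + 31 + 30 + 31 + 31 + 30 + 31 + 30 + 31 + 28 = 1239.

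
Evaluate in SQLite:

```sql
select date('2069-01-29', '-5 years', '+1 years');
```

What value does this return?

2065-01-29

Adding -5 years to 2069-01-29 gives 2064-01-29.
Adding +1 year to 2064-01-29 gives 2065-01-29.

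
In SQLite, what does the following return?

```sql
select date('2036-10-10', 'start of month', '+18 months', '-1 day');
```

2038-03-31

`start of month` rewinds 2036-10-10 to 2036-10-01.
Adding +18 months to 2036-10-01 gives 2038-04-01.
Going back 1 day from 2038-04-01 reaches 2038-03-31 (last day of March, 31 days).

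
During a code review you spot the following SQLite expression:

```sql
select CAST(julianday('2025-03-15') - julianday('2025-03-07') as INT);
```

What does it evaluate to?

Both dates are in March 2025: 15 − 7 = 8.

8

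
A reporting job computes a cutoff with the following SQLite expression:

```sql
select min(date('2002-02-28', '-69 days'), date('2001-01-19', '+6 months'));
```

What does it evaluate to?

date('2002-02-28', '-69 days') → 2001-12-21.
date('2001-01-19', '+6 months') → 2001-07-19.
Earlier of the two is 2001-07-19.

2001-07-19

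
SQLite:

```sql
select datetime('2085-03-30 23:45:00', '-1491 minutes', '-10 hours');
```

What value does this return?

2085-03-29 12:54:00

1491 minutes = 24h 51m; -1491 minutes from 2085-03-30 23:45:00 is 2085-03-29 22:54:00 (crosses midnight).
-10 hours from 2085-03-29 22:54:00 is 2085-03-29 12:54:00.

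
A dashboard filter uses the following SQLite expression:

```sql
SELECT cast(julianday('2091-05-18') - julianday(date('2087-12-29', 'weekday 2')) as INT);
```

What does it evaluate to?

1235

`weekday 2` advances to the next Tuesday; 2087-12-29 is a Monday, so it moves forward to 2087-12-30.
1 day remains in December 2087 after the 30th (31 − 30).
Full months from January 2088 through April 2091 contribute their day counts.
Then 18 days into May 2091.
Total: 1 + 31 + 29 + 31 + 30 + 31 + 30 + 31 + 31 + 30 + 31 + 30 + 31 + 31 + 28 + 31 + 30 + 31 + 30 + 31 + 31 + 30 + 31 + 30 + 31 + 31 + 28 + 31 + 30 + 31 + 30 + 31 + 31 + 30 + 31 + 30 + 31 + 31 + 28 + 31 + 30 + 18 = 1235.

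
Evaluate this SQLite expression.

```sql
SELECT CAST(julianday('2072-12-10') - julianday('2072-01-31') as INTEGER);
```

0 days remain in January 2072 after the 31st (31 − 31).
Full months from February 2072 through November 2072 contribute their day counts.
Then 10 days into December 2072.
Total: 0 + 29 + 31 + 30 + 31 + 30 + 31 + 31 + 30 + 31 + 30 + 10 = 314.

314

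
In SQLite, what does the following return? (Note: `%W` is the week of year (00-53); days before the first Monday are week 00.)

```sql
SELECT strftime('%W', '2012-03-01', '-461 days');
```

First apply '-461 days': 2012-03-01 → 2010-11-26.
2010-11-26 is a Friday. SQLite's %W counts Mondays since the year started; the result is 47.

47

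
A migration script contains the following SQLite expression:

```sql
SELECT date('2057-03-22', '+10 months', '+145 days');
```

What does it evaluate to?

Adding +10 months to 2057-03-22 gives 2058-01-22.
Applying '+145 days' to 2058-01-22: counting 145 days forward gives 2058-06-16.

2058-06-16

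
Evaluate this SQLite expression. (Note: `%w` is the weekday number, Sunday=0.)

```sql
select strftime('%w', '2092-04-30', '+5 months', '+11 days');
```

First apply '+5 months', '+11 days': 2092-04-30 → 2092-10-11.
2092-10-11 is a Saturday; with Sunday=0 that is 6.

6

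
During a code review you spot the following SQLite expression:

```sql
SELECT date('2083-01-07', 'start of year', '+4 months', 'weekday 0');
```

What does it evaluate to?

2083-05-02

`start of year` rewinds 2083-01-07 to 2083-01-01.
Adding +4 months to 2083-01-01 gives 2083-05-01.
`weekday 0` advances to the next Sunday; 2083-05-01 is a Saturday, so it moves forward to 2083-05-02.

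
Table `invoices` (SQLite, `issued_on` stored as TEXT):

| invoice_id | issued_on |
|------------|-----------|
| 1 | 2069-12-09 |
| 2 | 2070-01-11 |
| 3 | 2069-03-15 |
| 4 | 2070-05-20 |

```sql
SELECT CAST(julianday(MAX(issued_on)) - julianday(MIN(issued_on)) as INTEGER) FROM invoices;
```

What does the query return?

431

MIN = 2069-03-15, MAX = 2070-05-20.
16 days remain in March 2069 after the 15th (31 − 15).
Full months from April 2069 through April 2070 contribute their day counts.
Then 20 days into May 2070.
Total: 16 + 30 + 31 + 30 + 31 + 31 + 30 + 31 + 30 + 31 + 31 + 28 + 31 + 30 + 20 = 431.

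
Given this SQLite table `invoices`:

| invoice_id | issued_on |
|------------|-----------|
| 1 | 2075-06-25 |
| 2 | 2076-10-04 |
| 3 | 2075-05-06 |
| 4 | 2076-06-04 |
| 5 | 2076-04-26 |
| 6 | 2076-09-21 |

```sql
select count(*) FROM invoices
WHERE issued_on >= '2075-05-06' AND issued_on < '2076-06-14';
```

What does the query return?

Rows in [2075-05-06, 2076-06-14): 2075-06-25, 2075-05-06, 2076-06-04, 2076-04-26 → 4 rows.

4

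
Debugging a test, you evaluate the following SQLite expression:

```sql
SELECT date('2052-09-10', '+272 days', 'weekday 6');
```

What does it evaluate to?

2053-06-14

Applying '+272 days' to 2052-09-10: counting 272 days forward gives 2053-06-09.
`weekday 6` advances to the next Saturday; 2053-06-09 is a Monday, so it moves forward to 2053-06-14.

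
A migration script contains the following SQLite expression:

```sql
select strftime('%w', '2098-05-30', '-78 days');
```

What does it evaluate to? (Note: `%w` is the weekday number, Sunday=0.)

4

First apply '-78 days': 2098-05-30 → 2098-03-13.
2098-03-13 is a Thursday; with Sunday=0 that is 4.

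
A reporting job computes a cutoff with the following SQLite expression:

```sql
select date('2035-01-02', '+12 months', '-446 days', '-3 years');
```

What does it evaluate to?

Adding +12 months to 2035-01-02 gives 2036-01-02.
Applying '-446 days' to 2036-01-02: counting 446 days back gives 2034-10-13.
Adding -3 years to 2034-10-13 gives 2031-10-13.

2031-10-13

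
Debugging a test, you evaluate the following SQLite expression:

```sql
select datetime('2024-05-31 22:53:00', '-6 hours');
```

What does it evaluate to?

-6 hours from 2024-05-31 22:53:00 is 2024-05-31 16:53:00.

2024-05-31 16:53:00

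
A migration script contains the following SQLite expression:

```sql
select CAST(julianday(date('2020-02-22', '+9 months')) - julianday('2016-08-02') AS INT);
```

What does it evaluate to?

Adding +9 months to 2020-02-22 gives 2020-11-22.
29 days remain in August 2016 after the 2nd (31 − 2).
Full months from September 2016 through October 2020 contribute their day counts.
Then 22 days into November 2020.
Total: 29 + 30 + 31 + 30 + 31 + 31 + 28 + 31 + 30 + 31 + 30 + 31 + 31 + 30 + 31 + 30 + 31 + 31 + 28 + 31 + 30 + 31 + 30 + 31 + 31 + 30 + 31 + 30 + 31 + 31 + 28 + 31 + 30 + 31 + 30 + 31 + 31 + 30 + 31 + 30 + 31 + 31 + 29 + 31 + 30 + 31 + 30 + 31 + 31 + 30 + 31 + 22 = 1573.

1573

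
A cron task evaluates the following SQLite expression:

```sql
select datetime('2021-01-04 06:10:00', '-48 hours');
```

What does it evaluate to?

2021-01-02 06:10:00

-48 hours from 2021-01-04 06:10:00 is 2021-01-02 06:10:00 (crosses midnight).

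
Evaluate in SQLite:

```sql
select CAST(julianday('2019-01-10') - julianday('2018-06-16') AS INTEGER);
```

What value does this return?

14 days remain in June 2018 after the 16th (30 − 16).
Full months from July 2018 through December 2018 contribute their day counts.
Then 10 days into January 2019.
Total: 14 + 31 + 31 + 30 + 31 + 30 + 31 + 10 = 208.

208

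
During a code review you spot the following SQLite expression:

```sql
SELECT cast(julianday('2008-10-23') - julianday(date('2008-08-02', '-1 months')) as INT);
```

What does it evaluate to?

113

Adding -1 month to 2008-08-02 gives 2008-07-02.
29 days remain in July 2008 after the 2nd (31 − 2).
August 2008: 31 days.
September 2008: 30 days.
Then 23 days into October 2008.
Total: 29 + 31 + 30 + 23 = 113.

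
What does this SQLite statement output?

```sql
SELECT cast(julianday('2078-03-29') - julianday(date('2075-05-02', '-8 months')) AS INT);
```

Adding -8 months to 2075-05-02 gives 2074-09-02.
28 days remain in September 2074 after the 2nd (30 − 2).
Full months from October 2074 through February 2078 contribute their day counts.
Then 29 days into March 2078.
Total: 28 + 31 + 30 + 31 + 31 + 28 + 31 + 30 + 31 + 30 + 31 + 31 + 30 + 31 + 30 + 31 + 31 + 29 + 31 + 30 + 31 + 30 + 31 + 31 + 30 + 31 + 30 + 31 + 31 + 28 + 31 + 30 + 31 + 30 + 31 + 31 + 30 + 31 + 30 + 31 + 31 + 28 + 29 = 1304.

1304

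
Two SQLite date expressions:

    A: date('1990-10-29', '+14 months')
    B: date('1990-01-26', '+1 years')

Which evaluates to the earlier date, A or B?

A = 1991-12-29.
B = 1991-01-26.
B is earlier.

B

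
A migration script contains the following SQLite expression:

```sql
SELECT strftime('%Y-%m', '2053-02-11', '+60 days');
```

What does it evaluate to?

First apply '+60 days': 2053-02-11 → 2053-04-12.
`%Y-%m` extracts the year-month: 2053-04.

2053-04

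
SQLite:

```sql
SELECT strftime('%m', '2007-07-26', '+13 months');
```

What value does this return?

08

First apply '+13 months': 2007-07-26 → 2008-08-26.
`%m` extracts the 2-digit month (01-12): 08.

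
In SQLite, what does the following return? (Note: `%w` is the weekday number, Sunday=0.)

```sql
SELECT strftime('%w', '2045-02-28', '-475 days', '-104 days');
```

4

First apply '-475 days', '-104 days': 2045-02-28 → 2043-07-30.
2043-07-30 is a Thursday; with Sunday=0 that is 4.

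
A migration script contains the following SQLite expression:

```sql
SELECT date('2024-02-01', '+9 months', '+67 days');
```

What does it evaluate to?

2025-01-07

Adding +9 months to 2024-02-01 gives 2024-11-01.
Applying '+67 days' to 2024-11-01: counting 67 days forward gives 2025-01-07.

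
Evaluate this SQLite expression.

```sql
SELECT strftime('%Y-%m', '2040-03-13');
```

`%Y-%m` extracts the year-month: 2040-03.

2040-03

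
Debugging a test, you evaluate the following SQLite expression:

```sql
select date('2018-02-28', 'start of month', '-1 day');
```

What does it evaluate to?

2018-01-31

`start of month` rewinds 2018-02-28 to 2018-02-01.
Going back 1 day from 2018-02-01 reaches 2018-01-31 (last day of January, 31 days).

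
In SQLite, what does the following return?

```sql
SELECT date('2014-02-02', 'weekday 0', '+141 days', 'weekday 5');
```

2014-06-27

`weekday 0` advances to the next Sunday; 2014-02-02 is already a Sunday, so it stays at 2014-02-02.
Applying '+141 days' to 2014-02-02: counting 141 days forward gives 2014-06-23.
`weekday 5` advances to the next Friday; 2014-06-23 is a Monday, so it moves forward to 2014-06-27.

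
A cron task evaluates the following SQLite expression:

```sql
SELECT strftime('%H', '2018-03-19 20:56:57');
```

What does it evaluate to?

`%H` extracts the 2-digit hour (00-23): 20.

20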